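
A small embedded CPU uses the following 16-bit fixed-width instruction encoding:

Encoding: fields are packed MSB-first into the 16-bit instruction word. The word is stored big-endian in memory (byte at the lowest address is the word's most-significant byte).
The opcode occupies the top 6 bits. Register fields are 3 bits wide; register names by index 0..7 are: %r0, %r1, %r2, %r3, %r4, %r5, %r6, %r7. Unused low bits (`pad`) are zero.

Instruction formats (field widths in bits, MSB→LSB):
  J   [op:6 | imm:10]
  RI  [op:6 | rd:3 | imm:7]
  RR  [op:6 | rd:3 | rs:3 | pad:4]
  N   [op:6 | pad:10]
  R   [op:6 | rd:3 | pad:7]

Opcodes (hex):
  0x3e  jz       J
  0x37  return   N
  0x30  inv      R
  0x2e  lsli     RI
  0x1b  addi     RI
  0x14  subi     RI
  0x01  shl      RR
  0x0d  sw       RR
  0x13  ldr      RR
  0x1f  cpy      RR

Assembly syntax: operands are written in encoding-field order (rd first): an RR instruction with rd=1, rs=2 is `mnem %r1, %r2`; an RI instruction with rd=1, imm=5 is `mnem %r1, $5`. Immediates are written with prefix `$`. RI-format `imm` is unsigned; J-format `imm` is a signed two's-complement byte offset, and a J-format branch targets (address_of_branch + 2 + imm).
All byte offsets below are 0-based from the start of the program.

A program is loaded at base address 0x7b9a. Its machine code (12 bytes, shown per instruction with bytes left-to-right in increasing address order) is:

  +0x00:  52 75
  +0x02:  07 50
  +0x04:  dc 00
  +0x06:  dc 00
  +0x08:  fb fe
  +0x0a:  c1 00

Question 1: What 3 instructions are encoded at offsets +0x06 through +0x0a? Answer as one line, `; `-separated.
off 0x06: read dc 00 as big → 0xdc00
  top 6b → 0x37 → return [N]
off 0x08: read fb fe as big → 0xfbfe
  top 6b → 0x3e → jz [J]
  imm@[9:0]=0x3fe (s10→-2) ⇒ $-2
off 0x0a: read c1 00 as big → 0xc100
  top 6b → 0x30 → inv [R]
  rd@[9:7]=0x2 ⇒ %r2

return; jz $-2; inv %r2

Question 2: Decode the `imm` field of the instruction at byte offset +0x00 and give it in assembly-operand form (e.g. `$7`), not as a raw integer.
@+00  big-endian(52 75) = 0x5275
  opcode bits[15:10]=0x14: subi/RI
  [9:7] rd=4 = %r4
  [6:0] imm=117 = $117

$117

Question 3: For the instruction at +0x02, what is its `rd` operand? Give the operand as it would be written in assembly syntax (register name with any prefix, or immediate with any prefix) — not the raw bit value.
%r6

off 0x02: read 07 50 as big → 0x0750
  op=0x0750>>10=0x1 ⇒ shl (RR)
  [9:7] rd=6 = %r6
  [6:4] rs=5 = %r5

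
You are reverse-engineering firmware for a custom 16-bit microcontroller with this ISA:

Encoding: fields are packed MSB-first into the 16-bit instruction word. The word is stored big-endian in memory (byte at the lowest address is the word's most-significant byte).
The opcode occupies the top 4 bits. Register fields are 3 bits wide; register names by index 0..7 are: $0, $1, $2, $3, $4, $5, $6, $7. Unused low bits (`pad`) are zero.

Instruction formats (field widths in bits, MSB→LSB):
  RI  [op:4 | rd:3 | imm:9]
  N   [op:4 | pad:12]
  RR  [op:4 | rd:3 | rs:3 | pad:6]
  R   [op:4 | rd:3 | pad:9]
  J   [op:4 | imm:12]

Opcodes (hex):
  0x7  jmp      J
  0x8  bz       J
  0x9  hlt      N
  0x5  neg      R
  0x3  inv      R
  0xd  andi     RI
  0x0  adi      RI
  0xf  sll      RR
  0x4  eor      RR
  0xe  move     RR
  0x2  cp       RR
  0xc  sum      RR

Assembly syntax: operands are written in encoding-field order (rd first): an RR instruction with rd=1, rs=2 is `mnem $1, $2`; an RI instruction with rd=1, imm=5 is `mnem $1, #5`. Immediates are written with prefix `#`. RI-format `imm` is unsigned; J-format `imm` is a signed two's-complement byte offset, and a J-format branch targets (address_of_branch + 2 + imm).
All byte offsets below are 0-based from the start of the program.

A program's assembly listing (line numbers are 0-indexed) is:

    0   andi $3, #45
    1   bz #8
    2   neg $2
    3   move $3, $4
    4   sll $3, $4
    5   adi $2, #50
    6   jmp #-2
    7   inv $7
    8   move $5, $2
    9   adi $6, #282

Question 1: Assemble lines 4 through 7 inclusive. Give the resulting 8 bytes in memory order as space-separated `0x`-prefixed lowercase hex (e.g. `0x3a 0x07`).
0xf7 0x00 0x04 0x32 0x7f 0xfe 0x3e 0x00

L4: sll op=0xf:4|rd=3:3|rs=4:3|pad=0:6 ⇒ 0xf700 ⇒ big f7 00
L5: adi op=0x0:4|rd=2:3|imm=50:9 ⇒ 0x0432 ⇒ big 04 32
L6: jmp op=0x7:4|imm=-2:12 ⇒ 0x7ffe ⇒ big 7f fe
L7: inv op=0x3:4|rd=7:3|pad=0:9 ⇒ 0x3e00 ⇒ big 3e 00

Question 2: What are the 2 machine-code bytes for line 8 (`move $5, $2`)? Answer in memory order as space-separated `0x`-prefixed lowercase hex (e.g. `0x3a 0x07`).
0xea 0x80

line 8 (move): pack op=0xe:4|rd=5:3|rs=2:3|pad=0:6 = 0xea80; big→ ea 80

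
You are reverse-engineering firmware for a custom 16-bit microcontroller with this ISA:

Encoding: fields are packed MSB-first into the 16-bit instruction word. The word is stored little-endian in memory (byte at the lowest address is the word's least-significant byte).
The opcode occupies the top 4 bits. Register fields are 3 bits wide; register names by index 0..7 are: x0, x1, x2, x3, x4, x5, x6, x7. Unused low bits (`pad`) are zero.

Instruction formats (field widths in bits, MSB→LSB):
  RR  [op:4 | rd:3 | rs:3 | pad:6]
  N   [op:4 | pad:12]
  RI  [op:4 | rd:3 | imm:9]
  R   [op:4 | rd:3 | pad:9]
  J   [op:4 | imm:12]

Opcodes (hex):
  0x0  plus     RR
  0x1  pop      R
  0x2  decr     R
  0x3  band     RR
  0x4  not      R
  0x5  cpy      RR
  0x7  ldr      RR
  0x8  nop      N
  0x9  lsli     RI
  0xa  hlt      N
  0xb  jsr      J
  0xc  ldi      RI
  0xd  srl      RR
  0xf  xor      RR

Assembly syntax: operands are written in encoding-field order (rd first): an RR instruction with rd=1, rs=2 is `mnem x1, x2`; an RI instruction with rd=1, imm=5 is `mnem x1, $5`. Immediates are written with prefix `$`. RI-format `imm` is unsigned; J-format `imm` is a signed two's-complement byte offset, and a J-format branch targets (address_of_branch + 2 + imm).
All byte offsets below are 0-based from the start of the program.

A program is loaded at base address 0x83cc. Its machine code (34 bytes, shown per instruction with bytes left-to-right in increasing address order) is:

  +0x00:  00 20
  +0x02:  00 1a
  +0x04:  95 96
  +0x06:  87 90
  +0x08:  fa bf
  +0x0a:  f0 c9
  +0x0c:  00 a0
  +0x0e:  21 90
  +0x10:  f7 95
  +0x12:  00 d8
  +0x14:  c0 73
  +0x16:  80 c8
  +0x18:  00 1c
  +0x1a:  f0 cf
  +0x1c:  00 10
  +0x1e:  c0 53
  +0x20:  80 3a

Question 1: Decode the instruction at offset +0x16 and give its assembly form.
off 0x16: read 80 c8 as little → 0xc880
  op=0xc880>>12=0xc ⇒ ldi (RI)
  rd@[11:9]=0x4 ⇒ x4
  imm@[8:0]=0x80 ⇒ $128

ldi x4, $128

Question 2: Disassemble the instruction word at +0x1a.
[1a] f0 cf → 0xcff0
  op=0xcff0>>12=0xc ⇒ ldi (RI)
  [11:9] rd=7 = x7
  [8:0] imm=496 = $496

ldi x7, $496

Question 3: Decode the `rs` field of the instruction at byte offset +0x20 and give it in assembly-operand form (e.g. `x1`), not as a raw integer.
x2

@+20  little-endian(80 3a) = 0x3a80
  op=0x3a80>>12=0x3 ⇒ band (RR)
  rd@[11:9]=0x5 ⇒ x5
  rs@[8:6]=0x2 ⇒ x2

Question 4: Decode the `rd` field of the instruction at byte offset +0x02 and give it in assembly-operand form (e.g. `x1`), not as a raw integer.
off 0x02: read 00 1a as little → 0x1a00
  op=0x1a00>>12=0x1 ⇒ pop (R)
  [11:9] rd=5 = x5

x5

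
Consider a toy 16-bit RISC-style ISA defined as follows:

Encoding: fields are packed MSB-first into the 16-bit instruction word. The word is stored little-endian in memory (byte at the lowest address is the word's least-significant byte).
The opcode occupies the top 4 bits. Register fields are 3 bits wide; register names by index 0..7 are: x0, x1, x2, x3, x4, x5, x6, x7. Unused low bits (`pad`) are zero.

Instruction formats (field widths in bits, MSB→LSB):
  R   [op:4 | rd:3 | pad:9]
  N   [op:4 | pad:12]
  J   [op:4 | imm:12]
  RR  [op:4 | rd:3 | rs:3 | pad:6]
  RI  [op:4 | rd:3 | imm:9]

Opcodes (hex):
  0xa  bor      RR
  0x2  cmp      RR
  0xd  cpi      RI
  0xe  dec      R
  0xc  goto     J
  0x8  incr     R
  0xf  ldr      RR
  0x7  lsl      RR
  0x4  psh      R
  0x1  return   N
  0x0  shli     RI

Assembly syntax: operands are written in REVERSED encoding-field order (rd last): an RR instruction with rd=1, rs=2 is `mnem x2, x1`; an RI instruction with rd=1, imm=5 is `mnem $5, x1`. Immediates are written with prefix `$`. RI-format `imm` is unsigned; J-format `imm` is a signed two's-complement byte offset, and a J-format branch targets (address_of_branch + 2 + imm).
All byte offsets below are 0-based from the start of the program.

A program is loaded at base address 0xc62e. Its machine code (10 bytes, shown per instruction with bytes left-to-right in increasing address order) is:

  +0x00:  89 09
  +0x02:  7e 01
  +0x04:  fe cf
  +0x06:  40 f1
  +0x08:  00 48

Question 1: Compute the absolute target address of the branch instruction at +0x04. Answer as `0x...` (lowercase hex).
0xc632

@+04  little-endian(fe cf) = 0xcffe
  top 4b → 0xc → goto [J]
  imm: (w>>0)&0xfff=0xffe (s12→-2) → $-2
  target = base 0xc62e + off 0x04 + 2 + imm -2 = 0xc632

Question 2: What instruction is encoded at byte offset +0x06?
off 0x06: read 40 f1 as little → 0xf140
  op=0xf140>>12=0xf ⇒ ldr (RR)
  [11:9] rd=0 = x0
  [8:6] rs=5 = x5

ldr x5, x0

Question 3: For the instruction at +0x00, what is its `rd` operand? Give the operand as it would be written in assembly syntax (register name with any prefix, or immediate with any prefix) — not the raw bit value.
@+00  little-endian(89 09) = 0x0989
  top 4b → 0x0 → shli [RI]
  [11:9] rd=4 = x4
  [8:0] imm=393 = $393

x4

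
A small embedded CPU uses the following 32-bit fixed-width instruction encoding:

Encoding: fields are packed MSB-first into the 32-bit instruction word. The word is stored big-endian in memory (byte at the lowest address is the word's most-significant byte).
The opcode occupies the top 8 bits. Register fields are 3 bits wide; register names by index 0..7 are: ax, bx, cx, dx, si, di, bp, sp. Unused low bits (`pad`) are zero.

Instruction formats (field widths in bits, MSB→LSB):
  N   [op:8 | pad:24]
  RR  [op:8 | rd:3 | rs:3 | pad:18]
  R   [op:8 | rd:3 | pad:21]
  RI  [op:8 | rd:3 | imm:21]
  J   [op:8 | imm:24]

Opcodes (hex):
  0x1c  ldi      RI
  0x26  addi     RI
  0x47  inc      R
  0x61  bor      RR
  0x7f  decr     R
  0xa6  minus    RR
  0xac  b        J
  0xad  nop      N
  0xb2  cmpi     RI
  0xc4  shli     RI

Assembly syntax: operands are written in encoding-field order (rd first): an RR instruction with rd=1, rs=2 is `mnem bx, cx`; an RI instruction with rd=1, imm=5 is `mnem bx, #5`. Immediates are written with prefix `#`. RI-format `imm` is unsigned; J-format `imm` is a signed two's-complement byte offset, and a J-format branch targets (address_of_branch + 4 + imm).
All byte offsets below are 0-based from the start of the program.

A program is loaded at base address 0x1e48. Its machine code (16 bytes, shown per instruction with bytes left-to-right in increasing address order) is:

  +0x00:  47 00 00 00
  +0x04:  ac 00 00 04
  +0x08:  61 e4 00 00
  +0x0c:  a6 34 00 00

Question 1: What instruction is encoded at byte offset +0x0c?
[0c] a6 34 00 00 → 0xa6340000
  opcode bits[31:24]=0xa6: minus/RR
  rd@[23:21]=0x1 ⇒ bx
  rs@[20:18]=0x5 ⇒ di

minus bx, di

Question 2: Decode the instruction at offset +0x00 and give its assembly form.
+0x00: 47 00 00 00 ⇒ word 0x47000000 (big)
  top 8b → 0x47 → inc [R]
  rd: (w>>21)&0x7=0x0 → ax

inc ax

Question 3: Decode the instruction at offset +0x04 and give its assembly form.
[04] ac 00 00 04 → 0xac000004
  op=0xac000004>>24=0xac ⇒ b (J)
  imm@[23:0]=0x4 ⇒ #4

b #4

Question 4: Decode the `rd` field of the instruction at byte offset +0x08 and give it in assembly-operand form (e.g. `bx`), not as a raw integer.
@+08  big-endian(61 e4 00 00) = 0x61e40000
  op=0x61e40000>>24=0x61 ⇒ bor (RR)
  [23:21] rd=7 = sp
  [20:18] rs=1 = bx

sp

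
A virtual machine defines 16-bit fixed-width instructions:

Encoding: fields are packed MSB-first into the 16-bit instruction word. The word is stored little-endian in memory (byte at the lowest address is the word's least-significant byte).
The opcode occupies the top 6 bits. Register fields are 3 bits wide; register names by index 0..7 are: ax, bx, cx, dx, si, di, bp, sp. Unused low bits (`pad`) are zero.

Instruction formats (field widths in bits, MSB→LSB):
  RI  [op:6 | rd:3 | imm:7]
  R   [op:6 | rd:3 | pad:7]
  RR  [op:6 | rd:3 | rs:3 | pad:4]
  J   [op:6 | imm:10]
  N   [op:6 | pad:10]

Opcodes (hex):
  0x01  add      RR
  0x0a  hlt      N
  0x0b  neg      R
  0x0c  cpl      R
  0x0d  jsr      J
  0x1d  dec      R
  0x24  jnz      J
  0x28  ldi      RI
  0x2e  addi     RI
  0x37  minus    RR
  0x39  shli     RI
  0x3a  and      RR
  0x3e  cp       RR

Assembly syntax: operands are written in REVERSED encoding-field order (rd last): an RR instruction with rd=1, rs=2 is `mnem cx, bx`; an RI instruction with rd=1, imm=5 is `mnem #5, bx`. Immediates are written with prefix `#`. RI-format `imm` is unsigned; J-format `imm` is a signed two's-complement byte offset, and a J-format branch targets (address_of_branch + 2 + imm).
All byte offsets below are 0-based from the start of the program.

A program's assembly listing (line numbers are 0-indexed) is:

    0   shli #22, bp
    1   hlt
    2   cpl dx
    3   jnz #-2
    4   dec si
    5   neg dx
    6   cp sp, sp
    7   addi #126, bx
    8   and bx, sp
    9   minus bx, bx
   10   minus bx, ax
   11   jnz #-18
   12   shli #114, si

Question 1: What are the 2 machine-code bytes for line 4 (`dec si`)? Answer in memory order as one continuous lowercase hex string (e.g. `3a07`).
4. dec fields op=0x1d:6|rd=4:3|pad=0:7 → word 7600h → 00 76

0076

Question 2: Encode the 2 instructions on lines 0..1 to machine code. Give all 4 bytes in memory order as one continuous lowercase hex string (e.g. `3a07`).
L0: shli op=0x39:6|rd=6:3|imm=22:7 ⇒ 0xe716 ⇒ little 16 e7
L1: hlt op=0xa:6|pad=0:10 ⇒ 0x2800 ⇒ little 00 28

16e70028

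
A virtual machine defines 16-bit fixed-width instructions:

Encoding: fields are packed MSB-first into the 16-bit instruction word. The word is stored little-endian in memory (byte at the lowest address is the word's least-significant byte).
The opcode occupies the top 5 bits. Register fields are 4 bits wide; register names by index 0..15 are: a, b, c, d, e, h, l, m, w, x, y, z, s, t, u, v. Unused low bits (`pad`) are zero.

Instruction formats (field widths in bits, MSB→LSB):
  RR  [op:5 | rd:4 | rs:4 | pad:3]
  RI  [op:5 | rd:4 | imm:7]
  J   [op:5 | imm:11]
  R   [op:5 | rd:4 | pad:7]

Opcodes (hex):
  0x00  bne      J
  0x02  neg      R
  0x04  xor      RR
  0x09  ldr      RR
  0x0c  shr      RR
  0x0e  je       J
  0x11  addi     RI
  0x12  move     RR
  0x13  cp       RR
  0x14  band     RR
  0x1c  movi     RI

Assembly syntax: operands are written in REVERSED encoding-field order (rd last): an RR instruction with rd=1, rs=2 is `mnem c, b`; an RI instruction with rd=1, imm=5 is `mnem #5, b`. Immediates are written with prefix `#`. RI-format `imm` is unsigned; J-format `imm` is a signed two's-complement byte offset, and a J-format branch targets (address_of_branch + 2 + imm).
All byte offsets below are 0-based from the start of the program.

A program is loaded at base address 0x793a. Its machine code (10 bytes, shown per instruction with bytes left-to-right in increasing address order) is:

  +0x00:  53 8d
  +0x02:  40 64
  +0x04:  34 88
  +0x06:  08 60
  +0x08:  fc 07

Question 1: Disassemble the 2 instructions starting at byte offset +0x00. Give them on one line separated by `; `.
+0x00: 53 8d ⇒ word 0x8d53 (little)
  op=0x8d53>>11=0x11 ⇒ addi (RI)
  rd@[10:7]=0xa ⇒ y
  imm@[6:0]=0x53 ⇒ #83
+0x02: 40 64 ⇒ word 0x6440 (little)
  op=0x6440>>11=0xc ⇒ shr (RR)
  rd@[10:7]=0x8 ⇒ w
  rs@[6:3]=0x8 ⇒ w

addi #83, y; shr w, w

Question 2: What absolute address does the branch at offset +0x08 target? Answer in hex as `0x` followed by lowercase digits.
[08] fc 07 → 0x07fc
  op=0x07fc>>11=0x0 ⇒ bne (J)
  imm: (w>>0)&0x7ff=0x7fc (s11→-4) → #-4
  target = base 0x793a + off 0x08 + 2 + imm -4 = 0x7940

0x7940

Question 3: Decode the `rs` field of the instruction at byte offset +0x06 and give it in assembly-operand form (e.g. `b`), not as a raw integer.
b

[06] 08 60 → 0x6008
  op=0x6008>>11=0xc ⇒ shr (RR)
  rd: (w>>7)&0xf=0x0 → a
  rs: (w>>3)&0xf=0x1 → b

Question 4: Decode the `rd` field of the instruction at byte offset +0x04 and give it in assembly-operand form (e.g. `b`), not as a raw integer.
a

[04] 34 88 → 0x8834
  top 5b → 0x11 → addi [RI]
  rd: (w>>7)&0xf=0x0 → a
  imm: (w>>0)&0x7f=0x34 → #52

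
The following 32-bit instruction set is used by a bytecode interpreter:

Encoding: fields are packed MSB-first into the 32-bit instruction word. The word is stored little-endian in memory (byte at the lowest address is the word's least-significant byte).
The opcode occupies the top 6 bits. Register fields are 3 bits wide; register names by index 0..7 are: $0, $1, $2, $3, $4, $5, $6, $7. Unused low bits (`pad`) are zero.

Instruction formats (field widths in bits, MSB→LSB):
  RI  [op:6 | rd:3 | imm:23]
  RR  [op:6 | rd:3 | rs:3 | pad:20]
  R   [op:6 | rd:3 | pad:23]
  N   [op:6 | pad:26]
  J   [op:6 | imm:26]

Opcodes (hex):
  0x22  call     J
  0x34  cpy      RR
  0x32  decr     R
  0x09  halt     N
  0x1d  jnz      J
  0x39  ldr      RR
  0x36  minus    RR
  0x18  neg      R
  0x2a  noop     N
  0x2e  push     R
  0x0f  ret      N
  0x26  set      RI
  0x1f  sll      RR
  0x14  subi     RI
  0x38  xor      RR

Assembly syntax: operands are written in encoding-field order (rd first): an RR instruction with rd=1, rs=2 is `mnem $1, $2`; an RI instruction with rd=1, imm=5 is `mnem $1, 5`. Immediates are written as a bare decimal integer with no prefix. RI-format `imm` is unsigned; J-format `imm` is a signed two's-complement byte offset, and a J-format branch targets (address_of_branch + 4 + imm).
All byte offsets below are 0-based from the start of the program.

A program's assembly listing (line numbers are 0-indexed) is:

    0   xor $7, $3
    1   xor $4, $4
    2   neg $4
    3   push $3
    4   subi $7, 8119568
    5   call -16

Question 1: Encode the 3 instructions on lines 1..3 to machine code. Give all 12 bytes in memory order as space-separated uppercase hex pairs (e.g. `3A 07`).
1. xor fields op=0x38:6|rd=4:3|rs=4:3|pad=0:20 → word e2400000h → 00 00 40 e2
2. neg fields op=0x18:6|rd=4:3|pad=0:23 → word 62000000h → 00 00 00 62
3. push fields op=0x2e:6|rd=3:3|pad=0:23 → word b9800000h → 00 00 80 b9

00 00 40 E2 00 00 00 62 00 00 80 B9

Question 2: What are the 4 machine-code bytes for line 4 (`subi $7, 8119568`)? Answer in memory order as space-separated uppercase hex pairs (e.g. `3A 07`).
10 E5 FB 53

4. subi fields op=0x14:6|rd=7:3|imm=8119568:23 → word 53fbe510h → 10 e5 fb 53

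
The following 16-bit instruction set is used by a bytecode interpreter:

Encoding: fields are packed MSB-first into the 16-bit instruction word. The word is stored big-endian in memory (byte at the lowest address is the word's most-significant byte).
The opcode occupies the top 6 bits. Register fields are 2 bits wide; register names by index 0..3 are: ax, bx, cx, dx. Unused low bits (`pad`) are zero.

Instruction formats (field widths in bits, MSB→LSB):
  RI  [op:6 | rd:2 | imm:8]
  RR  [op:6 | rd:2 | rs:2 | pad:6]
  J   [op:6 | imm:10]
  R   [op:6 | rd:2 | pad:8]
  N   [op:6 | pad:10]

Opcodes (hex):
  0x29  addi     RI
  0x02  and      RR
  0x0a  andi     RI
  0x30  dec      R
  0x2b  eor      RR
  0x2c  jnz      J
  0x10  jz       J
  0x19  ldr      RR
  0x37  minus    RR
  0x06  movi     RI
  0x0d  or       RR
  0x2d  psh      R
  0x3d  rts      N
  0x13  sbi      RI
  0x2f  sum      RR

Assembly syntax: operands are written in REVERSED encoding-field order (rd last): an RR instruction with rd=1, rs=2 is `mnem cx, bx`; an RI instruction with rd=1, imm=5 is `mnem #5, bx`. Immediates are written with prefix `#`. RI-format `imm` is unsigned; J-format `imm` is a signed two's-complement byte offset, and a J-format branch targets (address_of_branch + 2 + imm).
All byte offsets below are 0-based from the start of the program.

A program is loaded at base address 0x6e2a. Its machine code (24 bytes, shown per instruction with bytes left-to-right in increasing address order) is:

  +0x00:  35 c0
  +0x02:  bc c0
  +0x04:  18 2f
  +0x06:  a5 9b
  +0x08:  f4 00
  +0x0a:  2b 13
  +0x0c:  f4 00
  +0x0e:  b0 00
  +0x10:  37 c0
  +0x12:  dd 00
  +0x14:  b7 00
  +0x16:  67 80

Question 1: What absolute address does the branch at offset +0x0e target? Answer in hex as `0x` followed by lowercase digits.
+0x0e: b0 00 ⇒ word 0xb000 (big)
  top 6b → 0x2c → jnz [J]
  imm@[9:0]=0x0 ⇒ #0
  target = base 0x6e2a + off 0x0e + 2 + imm 0 = 0x6e3a

0x6e3a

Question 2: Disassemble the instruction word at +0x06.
addi #155, bx

@+06  big-endian(a5 9b) = 0xa59b
  opcode bits[15:10]=0x29: addi/RI
  [9:8] rd=1 = bx
  [7:0] imm=155 = #155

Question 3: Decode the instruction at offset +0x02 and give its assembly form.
[02] bc c0 → 0xbcc0
  opcode bits[15:10]=0x2f: sum/RR
  [9:8] rd=0 = ax
  [7:6] rs=3 = dx

sum dx, ax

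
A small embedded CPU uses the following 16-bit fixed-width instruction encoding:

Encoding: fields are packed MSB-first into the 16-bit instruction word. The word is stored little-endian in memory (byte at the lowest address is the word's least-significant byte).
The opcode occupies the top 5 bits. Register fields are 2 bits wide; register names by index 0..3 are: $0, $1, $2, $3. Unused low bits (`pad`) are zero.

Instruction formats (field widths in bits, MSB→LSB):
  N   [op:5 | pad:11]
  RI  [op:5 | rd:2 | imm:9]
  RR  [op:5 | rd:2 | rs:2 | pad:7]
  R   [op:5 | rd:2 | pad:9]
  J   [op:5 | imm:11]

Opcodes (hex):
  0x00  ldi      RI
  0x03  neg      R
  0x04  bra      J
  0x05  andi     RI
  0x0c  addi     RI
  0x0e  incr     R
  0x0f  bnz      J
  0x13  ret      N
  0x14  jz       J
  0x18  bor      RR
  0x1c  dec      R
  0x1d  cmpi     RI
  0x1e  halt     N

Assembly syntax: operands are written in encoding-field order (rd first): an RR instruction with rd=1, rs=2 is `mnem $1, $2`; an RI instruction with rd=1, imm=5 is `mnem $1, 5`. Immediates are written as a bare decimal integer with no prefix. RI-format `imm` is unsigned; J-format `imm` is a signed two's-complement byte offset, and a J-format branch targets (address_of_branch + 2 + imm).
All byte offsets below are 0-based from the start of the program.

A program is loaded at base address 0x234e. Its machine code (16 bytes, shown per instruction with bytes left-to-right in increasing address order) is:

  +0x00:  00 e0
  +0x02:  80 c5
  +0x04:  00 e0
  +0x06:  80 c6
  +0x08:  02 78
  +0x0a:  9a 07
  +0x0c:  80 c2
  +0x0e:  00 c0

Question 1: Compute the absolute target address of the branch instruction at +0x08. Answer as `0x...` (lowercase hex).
0x235a

off 0x08: read 02 78 as little → 0x7802
  opcode bits[15:11]=0xf: bnz/J
  [10:0] imm=2 = 2
  target = base 0x234e + off 0x08 + 2 + imm 2 = 0x235a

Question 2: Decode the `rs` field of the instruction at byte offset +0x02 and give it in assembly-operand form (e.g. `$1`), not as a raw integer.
@+02  little-endian(80 c5) = 0xc580
  top 5b → 0x18 → bor [RR]
  rd@[10:9]=0x2 ⇒ $2
  rs@[8:7]=0x3 ⇒ $3

$3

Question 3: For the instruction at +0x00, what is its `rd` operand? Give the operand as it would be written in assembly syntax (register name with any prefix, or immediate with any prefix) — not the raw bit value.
$0

@+00  little-endian(00 e0) = 0xe000
  op=0xe000>>11=0x1c ⇒ dec (R)
  rd@[10:9]=0x0 ⇒ $0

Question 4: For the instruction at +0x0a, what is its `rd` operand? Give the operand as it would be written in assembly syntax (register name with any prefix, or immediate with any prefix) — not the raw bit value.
$3

+0x0a: 9a 07 ⇒ word 0x079a (little)
  op=0x079a>>11=0x0 ⇒ ldi (RI)
  rd: (w>>9)&0x3=0x3 → $3
  imm: (w>>0)&0x1ff=0x19a → 410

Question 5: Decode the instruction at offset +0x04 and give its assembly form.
off 0x04: read 00 e0 as little → 0xe000
  op=0xe000>>11=0x1c ⇒ dec (R)
  rd@[10:9]=0x0 ⇒ $0

dec $0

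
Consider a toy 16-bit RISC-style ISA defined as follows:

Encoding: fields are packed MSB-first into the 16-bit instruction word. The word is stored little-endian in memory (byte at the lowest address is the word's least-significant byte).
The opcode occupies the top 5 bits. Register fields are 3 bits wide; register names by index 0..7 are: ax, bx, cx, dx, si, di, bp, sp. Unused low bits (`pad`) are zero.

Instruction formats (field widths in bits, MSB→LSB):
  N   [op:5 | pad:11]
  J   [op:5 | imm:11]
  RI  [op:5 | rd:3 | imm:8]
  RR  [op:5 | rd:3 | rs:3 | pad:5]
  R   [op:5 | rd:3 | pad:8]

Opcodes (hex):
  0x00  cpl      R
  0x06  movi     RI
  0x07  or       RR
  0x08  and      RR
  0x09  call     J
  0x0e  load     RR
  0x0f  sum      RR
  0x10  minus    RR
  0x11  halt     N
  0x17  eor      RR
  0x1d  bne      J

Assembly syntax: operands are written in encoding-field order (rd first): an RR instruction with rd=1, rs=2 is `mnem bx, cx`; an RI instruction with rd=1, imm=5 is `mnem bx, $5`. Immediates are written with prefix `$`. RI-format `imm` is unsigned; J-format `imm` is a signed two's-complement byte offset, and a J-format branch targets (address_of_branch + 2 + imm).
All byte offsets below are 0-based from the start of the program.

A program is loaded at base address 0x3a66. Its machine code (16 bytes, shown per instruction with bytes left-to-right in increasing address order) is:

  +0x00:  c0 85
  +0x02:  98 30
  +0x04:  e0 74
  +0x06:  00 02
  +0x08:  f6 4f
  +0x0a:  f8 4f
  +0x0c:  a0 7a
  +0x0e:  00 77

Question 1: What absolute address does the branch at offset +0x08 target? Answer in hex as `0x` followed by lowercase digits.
0x3a66

[08] f6 4f → 0x4ff6
  top 5b → 0x9 → call [J]
  [10:0] imm=2038 (s11→-10) = $-10
  target = base 0x3a66 + off 0x08 + 2 + imm -10 = 0x3a66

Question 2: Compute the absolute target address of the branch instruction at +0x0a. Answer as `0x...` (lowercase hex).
0x3a6a

+0x0a: f8 4f ⇒ word 0x4ff8 (little)
  opcode bits[15:11]=0x9: call/J
  imm@[10:0]=0x7f8 (s11→-8) ⇒ $-8
  target = base 0x3a66 + off 0x0a + 2 + imm -8 = 0x3a6a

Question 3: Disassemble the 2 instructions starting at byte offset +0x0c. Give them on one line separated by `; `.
sum cx, di; load sp, ax

[0c] a0 7a → 0x7aa0
  top 5b → 0xf → sum [RR]
  rd: (w>>8)&0x7=0x2 → cx
  rs: (w>>5)&0x7=0x5 → di
[0e] 00 77 → 0x7700
  top 5b → 0xe → load [RR]
  rd: (w>>8)&0x7=0x7 → sp
  rs: (w>>5)&0x7=0x0 → ax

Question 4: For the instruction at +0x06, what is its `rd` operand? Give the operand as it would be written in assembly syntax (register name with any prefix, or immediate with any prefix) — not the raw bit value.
cx

+0x06: 00 02 ⇒ word 0x0200 (little)
  opcode bits[15:11]=0x0: cpl/R
  rd@[10:8]=0x2 ⇒ cx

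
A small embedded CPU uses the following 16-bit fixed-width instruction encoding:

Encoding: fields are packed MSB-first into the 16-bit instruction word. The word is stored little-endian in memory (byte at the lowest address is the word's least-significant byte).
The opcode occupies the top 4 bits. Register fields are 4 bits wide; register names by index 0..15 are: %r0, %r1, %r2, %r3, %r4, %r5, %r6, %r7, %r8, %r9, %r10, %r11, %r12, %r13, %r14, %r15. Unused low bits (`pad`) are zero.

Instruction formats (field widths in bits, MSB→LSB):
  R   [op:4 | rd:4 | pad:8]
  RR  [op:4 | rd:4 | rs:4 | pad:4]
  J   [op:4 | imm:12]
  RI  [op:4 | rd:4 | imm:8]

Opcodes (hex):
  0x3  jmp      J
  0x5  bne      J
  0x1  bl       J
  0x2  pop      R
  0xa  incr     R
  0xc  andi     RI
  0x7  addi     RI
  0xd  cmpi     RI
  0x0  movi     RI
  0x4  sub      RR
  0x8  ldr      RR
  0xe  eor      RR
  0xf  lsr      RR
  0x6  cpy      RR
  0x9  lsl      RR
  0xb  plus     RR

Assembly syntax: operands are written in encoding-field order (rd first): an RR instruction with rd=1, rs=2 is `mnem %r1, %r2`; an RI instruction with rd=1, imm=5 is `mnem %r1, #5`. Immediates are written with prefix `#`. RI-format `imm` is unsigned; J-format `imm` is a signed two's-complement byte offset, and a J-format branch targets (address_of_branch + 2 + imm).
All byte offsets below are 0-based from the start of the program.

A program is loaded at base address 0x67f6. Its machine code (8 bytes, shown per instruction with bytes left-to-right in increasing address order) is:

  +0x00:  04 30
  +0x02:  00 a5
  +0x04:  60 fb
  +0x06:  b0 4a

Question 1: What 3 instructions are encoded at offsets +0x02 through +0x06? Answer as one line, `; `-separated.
incr %r5; lsr %r11, %r6; sub %r10, %r11

+0x02: 00 a5 ⇒ word 0xa500 (little)
  top 4b → 0xa → incr [R]
  rd@[11:8]=0x5 ⇒ %r5
+0x04: 60 fb ⇒ word 0xfb60 (little)
  top 4b → 0xf → lsr [RR]
  rd@[11:8]=0xb ⇒ %r11
  rs@[7:4]=0x6 ⇒ %r6
+0x06: b0 4a ⇒ word 0x4ab0 (little)
  top 4b → 0x4 → sub [RR]
  rd@[11:8]=0xa ⇒ %r10
  rs@[7:4]=0xb ⇒ %r11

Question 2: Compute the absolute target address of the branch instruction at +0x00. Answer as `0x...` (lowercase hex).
0x67fc

off 0x00: read 04 30 as little → 0x3004
  top 4b → 0x3 → jmp [J]
  [11:0] imm=4 = #4
  target = base 0x67f6 + off 0x00 + 2 + imm 4 = 0x67fc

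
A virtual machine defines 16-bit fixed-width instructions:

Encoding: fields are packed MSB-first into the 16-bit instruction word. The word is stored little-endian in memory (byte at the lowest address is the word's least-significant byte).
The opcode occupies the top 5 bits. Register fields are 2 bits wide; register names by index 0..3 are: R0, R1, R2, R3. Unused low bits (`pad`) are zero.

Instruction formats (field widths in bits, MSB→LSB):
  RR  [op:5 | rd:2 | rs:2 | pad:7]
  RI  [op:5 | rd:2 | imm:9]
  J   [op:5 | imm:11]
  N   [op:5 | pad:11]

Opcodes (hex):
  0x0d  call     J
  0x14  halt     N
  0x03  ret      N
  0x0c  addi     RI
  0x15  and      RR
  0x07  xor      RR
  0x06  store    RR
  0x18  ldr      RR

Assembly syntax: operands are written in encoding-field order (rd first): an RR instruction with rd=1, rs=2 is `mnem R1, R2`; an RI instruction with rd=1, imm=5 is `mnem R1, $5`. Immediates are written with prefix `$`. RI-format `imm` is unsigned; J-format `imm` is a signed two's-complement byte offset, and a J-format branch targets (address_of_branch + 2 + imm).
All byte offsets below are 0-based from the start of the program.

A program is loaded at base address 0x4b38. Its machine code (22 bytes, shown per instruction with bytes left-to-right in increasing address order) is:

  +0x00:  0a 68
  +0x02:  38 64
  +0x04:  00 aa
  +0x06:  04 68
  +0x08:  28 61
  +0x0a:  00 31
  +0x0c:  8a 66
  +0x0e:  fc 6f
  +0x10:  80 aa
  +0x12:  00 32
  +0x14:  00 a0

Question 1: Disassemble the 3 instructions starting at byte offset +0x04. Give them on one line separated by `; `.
[04] 00 aa → 0xaa00
  op=0xaa00>>11=0x15 ⇒ and (RR)
  rd@[10:9]=0x1 ⇒ R1
  rs@[8:7]=0x0 ⇒ R0
[06] 04 68 → 0x6804
  op=0x6804>>11=0xd ⇒ call (J)
  imm@[10:0]=0x4 ⇒ $4
[08] 28 61 → 0x6128
  op=0x6128>>11=0xc ⇒ addi (RI)
  rd@[10:9]=0x0 ⇒ R0
  imm@[8:0]=0x128 ⇒ $296

and R1, R0; call $4; addi R0, $296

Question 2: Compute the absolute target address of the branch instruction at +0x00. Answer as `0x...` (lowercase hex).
0x4b44

@+00  little-endian(0a 68) = 0x680a
  op=0x680a>>11=0xd ⇒ call (J)
  imm@[10:0]=0xa ⇒ $10
  target = base 0x4b38 + off 0x00 + 2 + imm 10 = 0x4b44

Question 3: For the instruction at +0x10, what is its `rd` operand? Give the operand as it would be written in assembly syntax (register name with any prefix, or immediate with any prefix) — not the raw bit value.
R1

+0x10: 80 aa ⇒ word 0xaa80 (little)
  top 5b → 0x15 → and [RR]
  [10:9] rd=1 = R1
  [8:7] rs=1 = R1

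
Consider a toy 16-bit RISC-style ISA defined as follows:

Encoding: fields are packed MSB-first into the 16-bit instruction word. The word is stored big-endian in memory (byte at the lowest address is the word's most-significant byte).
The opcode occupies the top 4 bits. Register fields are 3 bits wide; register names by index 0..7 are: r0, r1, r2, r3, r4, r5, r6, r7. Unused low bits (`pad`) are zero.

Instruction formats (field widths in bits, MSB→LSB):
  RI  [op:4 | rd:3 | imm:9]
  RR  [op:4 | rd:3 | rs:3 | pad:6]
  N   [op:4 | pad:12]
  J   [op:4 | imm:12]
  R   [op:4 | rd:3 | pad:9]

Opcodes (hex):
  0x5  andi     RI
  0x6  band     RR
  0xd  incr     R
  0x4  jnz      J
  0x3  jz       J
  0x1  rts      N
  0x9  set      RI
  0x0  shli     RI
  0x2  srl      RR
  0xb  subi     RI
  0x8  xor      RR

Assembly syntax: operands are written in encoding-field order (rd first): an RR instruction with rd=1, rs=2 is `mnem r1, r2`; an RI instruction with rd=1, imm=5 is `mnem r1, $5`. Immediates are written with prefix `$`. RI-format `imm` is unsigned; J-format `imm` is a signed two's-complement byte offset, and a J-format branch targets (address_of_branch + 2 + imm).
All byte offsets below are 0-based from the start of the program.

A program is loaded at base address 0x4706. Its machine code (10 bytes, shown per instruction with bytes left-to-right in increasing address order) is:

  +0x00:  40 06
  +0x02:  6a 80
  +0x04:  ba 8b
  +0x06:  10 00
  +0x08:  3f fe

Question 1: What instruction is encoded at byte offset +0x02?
band r5, r2

off 0x02: read 6a 80 as big → 0x6a80
  top 4b → 0x6 → band [RR]
  [11:9] rd=5 = r5
  [8:6] rs=2 = r2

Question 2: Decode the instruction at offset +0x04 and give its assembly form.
[04] ba 8b → 0xba8b
  opcode bits[15:12]=0xb: subi/RI
  rd@[11:9]=0x5 ⇒ r5
  imm@[8:0]=0x8b ⇒ $139

subi r5, $139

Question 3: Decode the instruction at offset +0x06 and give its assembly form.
rts

[06] 10 00 → 0x1000
  opcode bits[15:12]=0x1: rts/N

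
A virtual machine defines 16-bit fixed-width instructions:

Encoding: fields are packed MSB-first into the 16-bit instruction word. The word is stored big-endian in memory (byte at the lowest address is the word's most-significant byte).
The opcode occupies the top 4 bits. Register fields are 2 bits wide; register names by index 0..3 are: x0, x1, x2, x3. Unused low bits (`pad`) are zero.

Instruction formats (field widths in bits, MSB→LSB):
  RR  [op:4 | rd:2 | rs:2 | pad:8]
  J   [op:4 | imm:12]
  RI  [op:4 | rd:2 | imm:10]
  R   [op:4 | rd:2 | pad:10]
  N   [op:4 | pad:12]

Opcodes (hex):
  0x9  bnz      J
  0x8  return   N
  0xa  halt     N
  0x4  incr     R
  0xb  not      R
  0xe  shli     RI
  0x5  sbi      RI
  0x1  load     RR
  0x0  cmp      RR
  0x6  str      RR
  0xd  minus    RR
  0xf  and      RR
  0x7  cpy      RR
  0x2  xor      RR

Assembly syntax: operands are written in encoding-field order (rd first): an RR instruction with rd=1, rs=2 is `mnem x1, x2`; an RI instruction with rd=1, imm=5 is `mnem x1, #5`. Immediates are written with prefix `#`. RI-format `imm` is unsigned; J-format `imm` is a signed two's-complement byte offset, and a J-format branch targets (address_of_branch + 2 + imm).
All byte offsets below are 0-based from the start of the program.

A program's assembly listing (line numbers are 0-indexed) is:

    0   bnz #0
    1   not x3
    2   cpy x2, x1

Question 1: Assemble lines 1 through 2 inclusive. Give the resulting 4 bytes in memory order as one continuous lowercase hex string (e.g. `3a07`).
line 1 (not): pack op=0xb:4|rd=3:2|pad=0:10 = 0xbc00; big→ bc 00
line 2 (cpy): pack op=0x7:4|rd=2:2|rs=1:2|pad=0:8 = 0x7900; big→ 79 00

bc007900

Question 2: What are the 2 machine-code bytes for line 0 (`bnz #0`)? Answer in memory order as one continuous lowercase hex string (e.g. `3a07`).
9000

L0: bnz op=0x9:4|imm=0:12 ⇒ 0x9000 ⇒ big 90 00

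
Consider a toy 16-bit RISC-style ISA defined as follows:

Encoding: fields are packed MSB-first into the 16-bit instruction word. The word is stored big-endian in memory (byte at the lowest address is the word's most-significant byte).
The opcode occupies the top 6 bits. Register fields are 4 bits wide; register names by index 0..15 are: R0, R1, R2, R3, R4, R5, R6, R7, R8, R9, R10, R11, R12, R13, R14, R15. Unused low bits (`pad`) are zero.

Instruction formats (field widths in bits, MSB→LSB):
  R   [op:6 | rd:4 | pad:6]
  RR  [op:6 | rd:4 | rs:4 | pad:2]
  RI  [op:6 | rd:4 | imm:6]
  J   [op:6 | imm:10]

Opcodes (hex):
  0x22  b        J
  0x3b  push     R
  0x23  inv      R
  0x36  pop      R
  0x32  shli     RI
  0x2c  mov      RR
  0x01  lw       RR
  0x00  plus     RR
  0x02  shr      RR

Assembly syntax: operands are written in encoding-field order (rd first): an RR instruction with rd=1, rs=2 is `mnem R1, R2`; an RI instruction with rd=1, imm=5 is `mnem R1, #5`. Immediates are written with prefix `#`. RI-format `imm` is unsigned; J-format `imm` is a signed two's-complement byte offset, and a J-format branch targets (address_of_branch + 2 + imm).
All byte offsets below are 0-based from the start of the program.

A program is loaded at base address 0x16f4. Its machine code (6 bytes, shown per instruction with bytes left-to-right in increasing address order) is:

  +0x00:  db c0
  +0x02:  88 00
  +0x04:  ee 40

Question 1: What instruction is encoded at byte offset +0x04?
@+04  big-endian(ee 40) = 0xee40
  opcode bits[15:10]=0x3b: push/R
  rd: (w>>6)&0xf=0x9 → R9

push R9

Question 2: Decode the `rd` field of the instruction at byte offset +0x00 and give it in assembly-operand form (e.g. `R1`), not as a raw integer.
R15

+0x00: db c0 ⇒ word 0xdbc0 (big)
  opcode bits[15:10]=0x36: pop/R
  [9:6] rd=15 = R15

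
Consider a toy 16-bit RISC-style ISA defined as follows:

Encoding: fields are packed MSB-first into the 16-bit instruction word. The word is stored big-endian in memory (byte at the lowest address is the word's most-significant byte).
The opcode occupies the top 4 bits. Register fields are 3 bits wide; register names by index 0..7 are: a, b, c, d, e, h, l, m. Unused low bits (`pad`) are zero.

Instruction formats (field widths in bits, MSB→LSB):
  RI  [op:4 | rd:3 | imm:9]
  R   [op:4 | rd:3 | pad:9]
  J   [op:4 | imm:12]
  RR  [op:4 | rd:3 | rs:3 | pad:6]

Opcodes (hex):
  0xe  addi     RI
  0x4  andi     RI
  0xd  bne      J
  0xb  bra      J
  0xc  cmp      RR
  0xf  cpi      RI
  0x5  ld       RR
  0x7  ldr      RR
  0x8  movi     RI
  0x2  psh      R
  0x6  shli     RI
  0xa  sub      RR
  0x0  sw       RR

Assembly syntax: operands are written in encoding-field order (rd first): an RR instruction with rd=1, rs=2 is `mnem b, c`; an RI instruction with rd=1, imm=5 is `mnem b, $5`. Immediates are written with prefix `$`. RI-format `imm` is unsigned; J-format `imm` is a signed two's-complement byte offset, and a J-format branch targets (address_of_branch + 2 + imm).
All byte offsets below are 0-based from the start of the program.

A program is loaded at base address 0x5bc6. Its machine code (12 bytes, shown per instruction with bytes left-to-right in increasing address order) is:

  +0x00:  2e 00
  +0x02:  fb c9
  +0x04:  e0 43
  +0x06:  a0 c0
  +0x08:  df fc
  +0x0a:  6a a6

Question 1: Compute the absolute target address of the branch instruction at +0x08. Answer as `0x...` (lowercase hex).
0x5bcc

@+08  big-endian(df fc) = 0xdffc
  opcode bits[15:12]=0xd: bne/J
  [11:0] imm=4092 (s12→-4) = $-4
  target = base 0x5bc6 + off 0x08 + 2 + imm -4 = 0x5bcc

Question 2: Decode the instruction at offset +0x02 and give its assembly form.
cpi h, $457

[02] fb c9 → 0xfbc9
  op=0xfbc9>>12=0xf ⇒ cpi (RI)
  rd: (w>>9)&0x7=0x5 → h
  imm: (w>>0)&0x1ff=0x1c9 → $457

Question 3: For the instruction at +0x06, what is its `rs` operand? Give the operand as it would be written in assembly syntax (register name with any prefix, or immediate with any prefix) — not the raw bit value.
d

off 0x06: read a0 c0 as big → 0xa0c0
  op=0xa0c0>>12=0xa ⇒ sub (RR)
  [11:9] rd=0 = a
  [8:6] rs=3 = d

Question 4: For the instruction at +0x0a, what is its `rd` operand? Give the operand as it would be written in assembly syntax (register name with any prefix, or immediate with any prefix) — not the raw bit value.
h

@+0a  big-endian(6a a6) = 0x6aa6
  top 4b → 0x6 → shli [RI]
  rd@[11:9]=0x5 ⇒ h
  imm@[8:0]=0xa6 ⇒ $166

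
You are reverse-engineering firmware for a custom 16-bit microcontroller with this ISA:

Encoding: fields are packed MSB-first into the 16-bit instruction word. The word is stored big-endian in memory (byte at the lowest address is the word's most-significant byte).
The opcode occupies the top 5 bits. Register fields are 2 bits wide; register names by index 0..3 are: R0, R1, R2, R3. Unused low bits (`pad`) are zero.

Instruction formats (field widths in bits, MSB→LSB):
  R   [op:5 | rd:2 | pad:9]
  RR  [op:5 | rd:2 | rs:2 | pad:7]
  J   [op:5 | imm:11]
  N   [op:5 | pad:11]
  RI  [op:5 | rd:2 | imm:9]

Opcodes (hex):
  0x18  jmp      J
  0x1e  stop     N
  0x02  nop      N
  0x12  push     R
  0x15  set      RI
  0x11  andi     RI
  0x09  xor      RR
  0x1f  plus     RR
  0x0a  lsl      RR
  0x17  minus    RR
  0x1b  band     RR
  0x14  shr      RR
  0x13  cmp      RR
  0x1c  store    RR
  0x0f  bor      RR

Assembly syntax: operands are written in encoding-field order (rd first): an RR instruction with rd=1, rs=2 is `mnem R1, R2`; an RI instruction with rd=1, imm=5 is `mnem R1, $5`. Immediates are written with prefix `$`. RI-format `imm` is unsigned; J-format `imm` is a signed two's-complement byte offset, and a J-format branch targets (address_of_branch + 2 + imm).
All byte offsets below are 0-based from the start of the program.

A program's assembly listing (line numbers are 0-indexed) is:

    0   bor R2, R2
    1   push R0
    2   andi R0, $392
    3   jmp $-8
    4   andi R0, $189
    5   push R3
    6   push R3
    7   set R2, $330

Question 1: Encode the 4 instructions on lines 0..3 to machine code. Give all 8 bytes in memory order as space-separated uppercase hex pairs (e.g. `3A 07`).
7D 00 90 00 89 88 C7 F8

L0: bor op=0xf:5|rd=2:2|rs=2:2|pad=0:7 ⇒ 0x7d00 ⇒ big 7d 00
L1: push op=0x12:5|rd=0:2|pad=0:9 ⇒ 0x9000 ⇒ big 90 00
L2: andi op=0x11:5|rd=0:2|imm=392:9 ⇒ 0x8988 ⇒ big 89 88
L3: jmp op=0x18:5|imm=-8:11 ⇒ 0xc7f8 ⇒ big c7 f8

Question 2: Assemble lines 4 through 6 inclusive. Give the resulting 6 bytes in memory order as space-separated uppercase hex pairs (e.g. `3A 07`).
88 BD 96 00 96 00

line 4 (andi): pack op=0x11:5|rd=0:2|imm=189:9 = 0x88bd; big→ 88 bd
line 5 (push): pack op=0x12:5|rd=3:2|pad=0:9 = 0x9600; big→ 96 00
line 6 (push): pack op=0x12:5|rd=3:2|pad=0:9 = 0x9600; big→ 96 00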